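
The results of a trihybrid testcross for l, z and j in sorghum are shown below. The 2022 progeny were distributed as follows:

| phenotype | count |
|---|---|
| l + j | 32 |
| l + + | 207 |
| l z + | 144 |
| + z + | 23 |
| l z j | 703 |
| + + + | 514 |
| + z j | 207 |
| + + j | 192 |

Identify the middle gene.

z

The two most frequent reciprocal classes, + + + and l z j, are the parental types, so the F1 was + + + / l z j.
The two rarest classes, + z + and l + j, are the double crossovers. Comparing them with the parentals, only the z allele has switched, so z is the middle locus and the order is j – z – l.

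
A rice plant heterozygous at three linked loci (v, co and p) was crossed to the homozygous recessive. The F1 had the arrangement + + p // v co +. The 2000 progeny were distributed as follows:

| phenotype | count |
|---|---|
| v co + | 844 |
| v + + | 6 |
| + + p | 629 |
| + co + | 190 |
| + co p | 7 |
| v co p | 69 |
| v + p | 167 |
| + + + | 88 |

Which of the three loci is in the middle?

The two rarest classes, + co p and v + +, are the double crossovers. Comparing them with the parentals, only the co allele has switched, so co is the middle locus and the order is p – co – v.

co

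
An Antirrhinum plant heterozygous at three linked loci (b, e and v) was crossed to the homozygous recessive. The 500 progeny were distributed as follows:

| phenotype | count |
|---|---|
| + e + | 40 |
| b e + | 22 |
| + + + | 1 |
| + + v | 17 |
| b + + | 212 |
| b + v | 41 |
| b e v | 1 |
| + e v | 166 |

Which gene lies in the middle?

b

The two most frequent reciprocal classes, + e v and b + +, are the parental types, so the F1 was + e v / b + +.
The two rarest classes, b e v and + + +, are the double crossovers. Comparing them with the parentals, only the b allele has switched, so b is the middle locus and the order is v – b – e.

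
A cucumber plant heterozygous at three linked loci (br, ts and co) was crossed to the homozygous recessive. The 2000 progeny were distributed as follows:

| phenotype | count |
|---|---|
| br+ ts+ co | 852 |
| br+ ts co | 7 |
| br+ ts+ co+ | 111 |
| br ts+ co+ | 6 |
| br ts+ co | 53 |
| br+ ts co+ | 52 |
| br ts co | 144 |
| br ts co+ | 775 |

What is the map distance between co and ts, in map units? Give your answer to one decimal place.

The two most frequent reciprocal classes, br+ ts+ co and br ts co+, are the parental types, so the F1 was br+ ts+ co / br ts co+.
The two rarest classes, br+ ts co and br ts+ co+, are the double crossovers. Comparing them with the parentals, only the ts allele has switched, so ts is the middle locus and the order is br – ts – co.
Crossovers in the ts–co interval produce the single-crossover classes br+ ts+ co+ and br ts co (111 + 144 = 255) plus the double crossovers (13).
RF(ts–co) = (255 + 13) / 2000 = 268/2000 = 0.1340 → 13.4 map units.

13.4 map units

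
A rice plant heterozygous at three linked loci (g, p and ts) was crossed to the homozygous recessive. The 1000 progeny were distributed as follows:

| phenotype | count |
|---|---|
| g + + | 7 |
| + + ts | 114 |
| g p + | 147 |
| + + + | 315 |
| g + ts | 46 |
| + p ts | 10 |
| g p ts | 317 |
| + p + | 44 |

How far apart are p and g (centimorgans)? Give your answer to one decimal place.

The two most frequent reciprocal classes, + + + and g p ts, are the parental types, so the F1 was + + + / g p ts.
The two rarest classes, g + + and + p ts, are the double crossovers. Comparing them with the parentals, only the g allele has switched, so g is the middle locus and the order is p – g – ts.
Crossovers in the p–g interval produce the single-crossover classes + p + and g + ts (44 + 46 = 90) plus the double crossovers (17).
RF(p–g) = (90 + 17) / 1000 = 107/1000 = 0.1070 → 10.7 centimorgans.

10.7 centimorgans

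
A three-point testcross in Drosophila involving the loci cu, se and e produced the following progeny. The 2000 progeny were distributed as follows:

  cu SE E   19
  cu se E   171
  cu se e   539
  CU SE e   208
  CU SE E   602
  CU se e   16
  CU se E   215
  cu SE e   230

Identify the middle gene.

cu

The two most frequent reciprocal classes, CU SE E and cu se e, are the parental types, so the F1 was CU SE E / cu se e.
The two rarest classes, cu SE E and CU se e, are the double crossovers. Comparing them with the parentals, only the cu allele has switched, so cu is the middle locus and the order is se – cu – e.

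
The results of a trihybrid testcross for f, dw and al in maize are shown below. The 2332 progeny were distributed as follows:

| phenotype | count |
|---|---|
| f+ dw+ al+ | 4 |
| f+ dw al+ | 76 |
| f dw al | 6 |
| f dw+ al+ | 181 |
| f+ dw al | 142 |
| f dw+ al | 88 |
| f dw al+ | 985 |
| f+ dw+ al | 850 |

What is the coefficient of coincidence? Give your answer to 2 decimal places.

The two most frequent reciprocal classes, f dw al+ and f+ dw+ al, are the parental types, so the F1 was f dw al+ / f+ dw+ al.
The two rarest classes, f dw al and f+ dw+ al+, are the double crossovers. Comparing them with the parentals, only the al allele has switched, so al is the middle locus and the order is dw – al – f.
dw–al: (323 + 10)/2332 = 0.1428; al–f: (164 + 10)/2332 = 0.0746.
Expected DCO frequency = 0.1428 × 0.0746 ≈ 0.01065; observed = 10/2332 ≈ 0.00429.
Coefficient of coincidence = 0.00429/0.01065 ≈ 0.40.

0.40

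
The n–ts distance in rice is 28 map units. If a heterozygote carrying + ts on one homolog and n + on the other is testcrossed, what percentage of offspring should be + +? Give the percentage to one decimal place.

A map distance of 28 map units corresponds to a recombination frequency of 0.280.
The F1 is + ts / n +, so + + is a recombinant gamete class with expected frequency r/2 = 0.280/2 = 0.1400.
That is 0.1400 = 14.0% of the progeny.

14.0%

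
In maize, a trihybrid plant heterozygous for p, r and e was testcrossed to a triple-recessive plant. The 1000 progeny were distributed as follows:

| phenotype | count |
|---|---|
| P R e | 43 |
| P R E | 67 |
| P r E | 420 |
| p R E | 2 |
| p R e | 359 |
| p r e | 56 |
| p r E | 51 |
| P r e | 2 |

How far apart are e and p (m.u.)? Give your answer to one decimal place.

The two most frequent reciprocal classes, P r E and p R e, are the parental types, so the F1 was P r E / p R e.
The two rarest classes, P r e and p R E, are the double crossovers. Comparing them with the parentals, only the e allele has switched, so e is the middle locus and the order is r – e – p.
Crossovers in the e–p interval produce the single-crossover classes p r E and P R e (51 + 43 = 94) plus the double crossovers (4).
RF(e–p) = (94 + 4) / 1000 = 98/1000 = 0.0980 → 9.8 m.u.

9.8 m.u.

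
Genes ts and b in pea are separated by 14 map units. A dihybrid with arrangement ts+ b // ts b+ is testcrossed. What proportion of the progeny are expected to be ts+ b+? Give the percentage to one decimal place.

A map distance of 14 map units corresponds to a recombination frequency of 0.140.
The F1 is ts+ b / ts b+, so ts+ b+ is a recombinant gamete class with expected frequency r/2 = 0.140/2 = 0.0700.
That is 0.0700 = 7.0% of the progeny.

7.0%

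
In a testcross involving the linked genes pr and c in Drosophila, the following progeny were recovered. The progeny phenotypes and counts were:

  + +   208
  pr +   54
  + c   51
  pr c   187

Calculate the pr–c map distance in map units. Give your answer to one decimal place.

The two most frequent classes, + + (208) and pr c (187), are the parental types, so the F1 was + + / pr c.
The recombinant classes are + c and pr +: 51 + 54 = 105.
Recombination frequency = 105/500 = 0.2100 ≈ 21.0%, i.e. 21.0 map units.

21.0 map units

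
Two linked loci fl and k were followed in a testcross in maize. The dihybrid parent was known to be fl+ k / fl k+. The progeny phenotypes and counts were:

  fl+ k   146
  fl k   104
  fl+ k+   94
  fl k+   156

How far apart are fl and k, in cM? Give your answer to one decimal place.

39.6 cM

The recombinant classes are fl+ k+ and fl k: 94 + 104 = 198.
Recombination frequency = 198/500 = 0.3960 ≈ 39.6%, i.e. 39.6 cM.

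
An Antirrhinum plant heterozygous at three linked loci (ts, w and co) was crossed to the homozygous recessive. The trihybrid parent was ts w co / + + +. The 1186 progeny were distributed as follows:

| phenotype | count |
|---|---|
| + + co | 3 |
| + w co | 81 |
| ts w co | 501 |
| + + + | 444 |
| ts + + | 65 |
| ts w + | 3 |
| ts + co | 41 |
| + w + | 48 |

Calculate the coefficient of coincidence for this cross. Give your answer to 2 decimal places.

The two rarest classes, ts w + and + + co, are the double crossovers. Comparing them with the parentals, only the co allele has switched, so co is the middle locus and the order is w – co – ts.
w–co: (89 + 6)/1186 = 0.0801; co–ts: (146 + 6)/1186 = 0.1282.
Expected DCO frequency = 0.0801 × 0.1282 ≈ 0.01027; observed = 6/1186 ≈ 0.00506.
Coefficient of coincidence = 0.00506/0.01027 ≈ 0.49.

0.49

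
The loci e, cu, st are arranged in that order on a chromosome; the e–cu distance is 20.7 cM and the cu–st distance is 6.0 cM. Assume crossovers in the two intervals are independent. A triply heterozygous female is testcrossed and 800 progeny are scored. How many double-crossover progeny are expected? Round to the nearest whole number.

Map distances give recombination frequencies of 0.207 and 0.060 for the two intervals.
With no interference, expected double-crossover frequency = 0.207 × 0.060 = 0.01242.
Expected number = 0.01242 × 800 = 9.94 ≈ 10.

10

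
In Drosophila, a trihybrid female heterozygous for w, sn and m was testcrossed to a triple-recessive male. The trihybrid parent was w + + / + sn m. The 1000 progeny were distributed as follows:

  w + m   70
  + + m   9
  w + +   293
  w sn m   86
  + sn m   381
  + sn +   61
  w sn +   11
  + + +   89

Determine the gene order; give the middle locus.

The two rarest classes, w sn + and + + m, are the double crossovers. Comparing them with the parentals, only the sn allele has switched, so sn is the middle locus and the order is m – sn – w.

sn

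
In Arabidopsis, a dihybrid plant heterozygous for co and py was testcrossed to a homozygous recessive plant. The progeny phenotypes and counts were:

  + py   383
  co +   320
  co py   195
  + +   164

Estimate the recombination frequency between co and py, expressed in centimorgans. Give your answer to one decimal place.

The two most frequent classes, + py (383) and co + (320), are the parental types, so the F1 was + py / co +.
The recombinant classes are + + and co py: 164 + 195 = 359.
Recombination frequency = 359/1062 = 0.3380 ≈ 33.8%, i.e. 33.8 centimorgans.

33.8 centimorgans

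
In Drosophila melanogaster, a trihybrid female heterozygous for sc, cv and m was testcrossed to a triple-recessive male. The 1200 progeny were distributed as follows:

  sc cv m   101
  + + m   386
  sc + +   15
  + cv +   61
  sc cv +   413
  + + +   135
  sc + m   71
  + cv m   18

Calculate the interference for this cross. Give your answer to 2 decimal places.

The two most frequent reciprocal classes, sc cv + and + + m, are the parental types, so the F1 was sc cv + / + + m.
The two rarest classes, sc + + and + cv m, are the double crossovers. Comparing them with the parentals, only the cv allele has switched, so cv is the middle locus and the order is sc – cv – m.
sc–cv: (132 + 33)/1200 = 0.1375; cv–m: (236 + 33)/1200 = 0.2242.
Expected DCO frequency = 0.1375 × 0.2242 ≈ 0.03083; observed = 33/1200 ≈ 0.02750.
Coefficient of coincidence = 0.02750/0.03083 ≈ 0.89; interference = 1 − 0.89 = 0.11.

0.11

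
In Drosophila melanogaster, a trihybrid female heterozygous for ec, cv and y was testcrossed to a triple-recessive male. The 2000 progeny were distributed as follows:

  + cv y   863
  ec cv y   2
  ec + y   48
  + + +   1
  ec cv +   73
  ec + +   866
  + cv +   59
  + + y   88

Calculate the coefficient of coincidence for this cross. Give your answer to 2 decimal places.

0.33

The two most frequent reciprocal classes, ec + + and + cv y, are the parental types, so the F1 was ec + + / + cv y.
The two rarest classes, + + + and ec cv y, are the double crossovers. Comparing them with the parentals, only the ec allele has switched, so ec is the middle locus and the order is y – ec – cv.
y–ec: (107 + 3)/2000 = 0.0550; ec–cv: (161 + 3)/2000 = 0.0820.
Expected DCO frequency = 0.0550 × 0.0820 ≈ 0.00451; observed = 3/2000 ≈ 0.00150.
Coefficient of coincidence = 0.00150/0.00451 ≈ 0.33.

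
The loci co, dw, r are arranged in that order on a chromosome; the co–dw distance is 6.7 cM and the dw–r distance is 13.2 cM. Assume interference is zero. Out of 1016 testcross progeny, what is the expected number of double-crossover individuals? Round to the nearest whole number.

9

Map distances give recombination frequencies of 0.067 and 0.132 for the two intervals.
With no interference, expected double-crossover frequency = 0.067 × 0.132 = 0.00884.
Expected number = 0.00884 × 1016 = 8.99 ≈ 9.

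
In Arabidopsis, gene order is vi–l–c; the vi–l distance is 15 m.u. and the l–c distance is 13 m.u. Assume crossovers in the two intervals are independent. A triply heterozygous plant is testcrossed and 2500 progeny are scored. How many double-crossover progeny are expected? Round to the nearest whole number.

49

Map distances give recombination frequencies of 0.150 and 0.130 for the two intervals.
With no interference, expected double-crossover frequency = 0.150 × 0.130 = 0.01950.
Expected number = 0.01950 × 2500 = 48.75 ≈ 49.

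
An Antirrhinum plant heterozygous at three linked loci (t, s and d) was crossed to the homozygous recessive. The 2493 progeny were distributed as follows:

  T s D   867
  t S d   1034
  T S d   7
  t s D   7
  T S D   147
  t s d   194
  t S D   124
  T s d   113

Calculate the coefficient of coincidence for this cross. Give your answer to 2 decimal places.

The two most frequent reciprocal classes, T s D and t S d, are the parental types, so the F1 was T s D / t S d.
The two rarest classes, t s D and T S d, are the double crossovers. Comparing them with the parentals, only the t allele has switched, so t is the middle locus and the order is s – t – d.
s–t: (341 + 14)/2493 = 0.1424; t–d: (237 + 14)/2493 = 0.1007.
Expected DCO frequency = 0.1424 × 0.1007 ≈ 0.01434; observed = 14/2493 ≈ 0.00562.
Coefficient of coincidence = 0.00562/0.01434 ≈ 0.39.

0.39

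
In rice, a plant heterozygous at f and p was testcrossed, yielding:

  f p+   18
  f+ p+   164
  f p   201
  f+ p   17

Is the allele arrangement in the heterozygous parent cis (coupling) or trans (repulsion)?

cis

The two most frequent classes are f+ p+ (164) and f p (201); these are the parental (non-recombinant) types.
So the F1 carried f+ p+ on one chromosome and f p on the other — the recessive alleles are on the same chromosome (cis / coupling).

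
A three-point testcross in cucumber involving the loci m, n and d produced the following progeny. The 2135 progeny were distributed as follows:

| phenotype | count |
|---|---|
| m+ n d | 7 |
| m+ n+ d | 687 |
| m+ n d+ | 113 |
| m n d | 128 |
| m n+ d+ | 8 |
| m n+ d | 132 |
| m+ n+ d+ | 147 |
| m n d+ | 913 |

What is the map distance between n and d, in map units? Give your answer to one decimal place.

The two most frequent reciprocal classes, m n d+ and m+ n+ d, are the parental types, so the F1 was m n d+ / m+ n+ d.
The two rarest classes, m n+ d+ and m+ n d, are the double crossovers. Comparing them with the parentals, only the n allele has switched, so n is the middle locus and the order is m – n – d.
Crossovers in the n–d interval produce the single-crossover classes m n d and m+ n+ d+ (128 + 147 = 275) plus the double crossovers (15).
RF(n–d) = (275 + 15) / 2135 = 290/2135 = 0.1358 → 13.6 map units.

13.6 map units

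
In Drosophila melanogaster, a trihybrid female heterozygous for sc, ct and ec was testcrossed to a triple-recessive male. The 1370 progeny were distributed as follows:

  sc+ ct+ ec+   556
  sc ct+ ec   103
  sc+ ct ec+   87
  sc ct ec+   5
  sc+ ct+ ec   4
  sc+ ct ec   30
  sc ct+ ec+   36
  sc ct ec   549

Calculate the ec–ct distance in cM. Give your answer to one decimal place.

14.5 cM

The two most frequent reciprocal classes, sc+ ct+ ec+ and sc ct ec, are the parental types, so the F1 was sc+ ct+ ec+ / sc ct ec.
The two rarest classes, sc+ ct+ ec and sc ct ec+, are the double crossovers. Comparing them with the parentals, only the ec allele has switched, so ec is the middle locus and the order is ct – ec – sc.
Crossovers in the ct–ec interval produce the single-crossover classes sc+ ct ec+ and sc ct+ ec (87 + 103 = 190) plus the double crossovers (9).
RF(ct–ec) = (190 + 9) / 1370 = 199/1370 = 0.1453 → 14.5 cM.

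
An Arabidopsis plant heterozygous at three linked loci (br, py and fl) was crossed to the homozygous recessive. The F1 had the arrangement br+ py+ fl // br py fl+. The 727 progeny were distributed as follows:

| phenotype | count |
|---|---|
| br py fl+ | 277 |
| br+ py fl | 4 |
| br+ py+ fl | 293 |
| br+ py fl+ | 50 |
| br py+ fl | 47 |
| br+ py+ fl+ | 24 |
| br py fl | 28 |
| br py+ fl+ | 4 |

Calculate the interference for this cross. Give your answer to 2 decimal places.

The two rarest classes, br+ py fl and br py+ fl+, are the double crossovers. Comparing them with the parentals, only the py allele has switched, so py is the middle locus and the order is fl – py – br.
fl–py: (52 + 8)/727 = 0.0825; py–br: (97 + 8)/727 = 0.1444.
Expected DCO frequency = 0.0825 × 0.1444 ≈ 0.01191; observed = 8/727 ≈ 0.01100.
Coefficient of coincidence = 0.01100/0.01191 ≈ 0.92; interference = 1 − 0.92 = 0.08.

0.08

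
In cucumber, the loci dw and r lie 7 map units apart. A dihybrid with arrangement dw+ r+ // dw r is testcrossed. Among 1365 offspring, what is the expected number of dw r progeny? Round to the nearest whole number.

A map distance of 7 map units corresponds to a recombination frequency of 0.070.
The F1 is dw+ r+ / dw r, so dw r is a parental gamete class with expected frequency (1 − r)/2 = 0.930/2 = 0.4650.
Expected number = 0.4650 × 1365 = 634.72 ≈ 635.

635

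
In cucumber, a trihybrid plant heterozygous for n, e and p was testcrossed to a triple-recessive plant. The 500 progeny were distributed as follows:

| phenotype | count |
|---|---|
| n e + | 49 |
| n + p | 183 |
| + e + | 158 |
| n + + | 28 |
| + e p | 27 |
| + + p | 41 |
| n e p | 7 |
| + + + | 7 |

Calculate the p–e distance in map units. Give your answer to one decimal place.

13.8 map units

The two most frequent reciprocal classes, + e + and n + p, are the parental types, so the F1 was + e + / n + p.
The two rarest classes, + + + and n e p, are the double crossovers. Comparing them with the parentals, only the e allele has switched, so e is the middle locus and the order is p – e – n.
Crossovers in the p–e interval produce the single-crossover classes + e p and n + + (27 + 28 = 55) plus the double crossovers (14).
RF(p–e) = (55 + 14) / 500 = 69/500 = 0.1380 → 13.8 map units.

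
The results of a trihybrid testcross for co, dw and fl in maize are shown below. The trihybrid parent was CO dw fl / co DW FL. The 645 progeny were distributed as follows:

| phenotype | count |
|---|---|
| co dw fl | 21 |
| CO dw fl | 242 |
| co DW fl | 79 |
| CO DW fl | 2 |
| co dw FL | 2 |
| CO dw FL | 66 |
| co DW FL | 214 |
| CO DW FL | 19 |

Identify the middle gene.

The two rarest classes, CO DW fl and co dw FL, are the double crossovers. Comparing them with the parentals, only the dw allele has switched, so dw is the middle locus and the order is co – dw – fl.

dw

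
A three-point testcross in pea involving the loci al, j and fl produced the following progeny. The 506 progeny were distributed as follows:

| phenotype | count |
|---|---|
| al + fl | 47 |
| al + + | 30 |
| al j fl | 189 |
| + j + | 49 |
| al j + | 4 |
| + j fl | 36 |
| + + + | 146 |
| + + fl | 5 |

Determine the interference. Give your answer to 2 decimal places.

The two most frequent reciprocal classes, al j fl and + + +, are the parental types, so the F1 was al j fl / + + +.
The two rarest classes, al j + and + + fl, are the double crossovers. Comparing them with the parentals, only the fl allele has switched, so fl is the middle locus and the order is j – fl – al.
j–fl: (96 + 9)/506 = 0.2075; fl–al: (66 + 9)/506 = 0.1482.
Expected DCO frequency = 0.2075 × 0.1482 ≈ 0.03075; observed = 9/506 ≈ 0.01779.
Coefficient of coincidence = 0.01779/0.03075 ≈ 0.58; interference = 1 − 0.58 = 0.42.

0.42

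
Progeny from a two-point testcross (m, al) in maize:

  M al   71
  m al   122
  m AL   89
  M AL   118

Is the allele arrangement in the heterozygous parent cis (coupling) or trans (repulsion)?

cis

The two most frequent classes are M AL (118) and m al (122); these are the parental (non-recombinant) types.
So the F1 carried M AL on one chromosome and m al on the other — the recessive alleles are on the same chromosome (cis / coupling).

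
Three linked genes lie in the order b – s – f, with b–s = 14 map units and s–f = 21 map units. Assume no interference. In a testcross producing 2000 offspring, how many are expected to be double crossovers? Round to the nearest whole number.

Map distances give recombination frequencies of 0.140 and 0.210 for the two intervals.
With no interference, expected double-crossover frequency = 0.140 × 0.210 = 0.02940.
Expected number = 0.02940 × 2000 = 58.80 ≈ 59.

59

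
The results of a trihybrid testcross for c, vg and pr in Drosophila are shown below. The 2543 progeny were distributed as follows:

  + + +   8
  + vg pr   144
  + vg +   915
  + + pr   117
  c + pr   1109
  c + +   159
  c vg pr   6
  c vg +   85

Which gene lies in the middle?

vg

The two most frequent reciprocal classes, + vg + and c + pr, are the parental types, so the F1 was + vg + / c + pr.
The two rarest classes, + + + and c vg pr, are the double crossovers. Comparing them with the parentals, only the vg allele has switched, so vg is the middle locus and the order is pr – vg – c.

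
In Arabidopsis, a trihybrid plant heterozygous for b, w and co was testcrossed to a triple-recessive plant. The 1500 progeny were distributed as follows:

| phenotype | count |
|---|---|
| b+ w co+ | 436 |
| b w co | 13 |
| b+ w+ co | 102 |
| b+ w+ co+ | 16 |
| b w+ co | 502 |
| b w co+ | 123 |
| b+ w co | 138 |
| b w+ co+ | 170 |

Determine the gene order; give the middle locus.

w

The two most frequent reciprocal classes, b+ w co+ and b w+ co, are the parental types, so the F1 was b+ w co+ / b w+ co.
The two rarest classes, b+ w+ co+ and b w co, are the double crossovers. Comparing them with the parentals, only the w allele has switched, so w is the middle locus and the order is co – w – b.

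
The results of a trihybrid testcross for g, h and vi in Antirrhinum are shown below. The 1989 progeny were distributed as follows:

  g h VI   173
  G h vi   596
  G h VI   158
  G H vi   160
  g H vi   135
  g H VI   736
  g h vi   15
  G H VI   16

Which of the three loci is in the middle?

g

The two most frequent reciprocal classes, G h vi and g H VI, are the parental types, so the F1 was G h vi / g H VI.
The two rarest classes, g h vi and G H VI, are the double crossovers. Comparing them with the parentals, only the g allele has switched, so g is the middle locus and the order is vi – g – h.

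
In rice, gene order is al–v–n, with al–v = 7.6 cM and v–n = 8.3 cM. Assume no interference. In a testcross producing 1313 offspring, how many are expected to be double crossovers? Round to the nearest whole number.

Map distances give recombination frequencies of 0.076 and 0.083 for the two intervals.
With no interference, expected double-crossover frequency = 0.076 × 0.083 = 0.00631.
Expected number = 0.00631 × 1313 = 8.28 ≈ 8.

8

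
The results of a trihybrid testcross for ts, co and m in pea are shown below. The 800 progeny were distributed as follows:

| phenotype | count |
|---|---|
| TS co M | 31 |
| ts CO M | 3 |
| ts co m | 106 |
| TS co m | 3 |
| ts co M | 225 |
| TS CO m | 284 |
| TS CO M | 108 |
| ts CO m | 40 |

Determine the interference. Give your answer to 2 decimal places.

The two most frequent reciprocal classes, ts co M and TS CO m, are the parental types, so the F1 was ts co M / TS CO m.
The two rarest classes, ts CO M and TS co m, are the double crossovers. Comparing them with the parentals, only the co allele has switched, so co is the middle locus and the order is m – co – ts.
m–co: (214 + 6)/800 = 0.2750; co–ts: (71 + 6)/800 = 0.0963.
Expected DCO frequency = 0.2750 × 0.0963 ≈ 0.02648; observed = 6/800 ≈ 0.00750.
Coefficient of coincidence = 0.00750/0.02648 ≈ 0.28; interference = 1 − 0.28 = 0.72.

0.72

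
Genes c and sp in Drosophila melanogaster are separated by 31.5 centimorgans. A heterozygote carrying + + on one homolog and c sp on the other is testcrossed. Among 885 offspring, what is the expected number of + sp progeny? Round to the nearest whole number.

139

A map distance of 31.5 centimorgans corresponds to a recombination frequency of 0.315.
The F1 is + + / c sp, so + sp is a recombinant gamete class with expected frequency r/2 = 0.315/2 = 0.1575.
Expected number = 0.1575 × 885 = 139.39 ≈ 139.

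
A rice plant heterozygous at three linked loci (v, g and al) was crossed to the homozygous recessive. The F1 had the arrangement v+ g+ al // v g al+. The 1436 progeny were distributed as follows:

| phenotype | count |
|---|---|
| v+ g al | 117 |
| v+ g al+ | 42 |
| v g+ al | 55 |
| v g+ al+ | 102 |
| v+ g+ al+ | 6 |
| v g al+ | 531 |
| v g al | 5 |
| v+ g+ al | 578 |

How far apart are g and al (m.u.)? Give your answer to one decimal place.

The two rarest classes, v+ g+ al+ and v g al, are the double crossovers. Comparing them with the parentals, only the al allele has switched, so al is the middle locus and the order is g – al – v.
Crossovers in the g–al interval produce the single-crossover classes v+ g al and v g+ al+ (117 + 102 = 219) plus the double crossovers (11).
RF(g–al) = (219 + 11) / 1436 = 230/1436 = 0.1602 → 16.0 m.u.

16.0 m.u.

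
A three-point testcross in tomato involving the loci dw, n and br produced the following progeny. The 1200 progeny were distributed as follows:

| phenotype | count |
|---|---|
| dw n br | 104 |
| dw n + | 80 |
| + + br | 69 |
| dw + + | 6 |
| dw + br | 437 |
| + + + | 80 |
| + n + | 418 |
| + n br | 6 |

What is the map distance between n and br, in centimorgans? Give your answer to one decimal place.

16.3 centimorgans

The two most frequent reciprocal classes, + n + and dw + br, are the parental types, so the F1 was + n + / dw + br.
The two rarest classes, + n br and dw + +, are the double crossovers. Comparing them with the parentals, only the br allele has switched, so br is the middle locus and the order is n – br – dw.
Crossovers in the n–br interval produce the single-crossover classes + + + and dw n br (80 + 104 = 184) plus the double crossovers (12).
RF(n–br) = (184 + 12) / 1200 = 196/1200 = 0.1633 → 16.3 centimorgans.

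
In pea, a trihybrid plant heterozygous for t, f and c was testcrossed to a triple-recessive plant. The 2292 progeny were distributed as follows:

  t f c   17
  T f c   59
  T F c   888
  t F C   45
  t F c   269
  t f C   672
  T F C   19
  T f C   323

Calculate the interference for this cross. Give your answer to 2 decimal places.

The two most frequent reciprocal classes, T F c and t f C, are the parental types, so the F1 was T F c / t f C.
The two rarest classes, T F C and t f c, are the double crossovers. Comparing them with the parentals, only the c allele has switched, so c is the middle locus and the order is f – c – t.
f–c: (104 + 36)/2292 = 0.0611; c–t: (592 + 36)/2292 = 0.2740.
Expected DCO frequency = 0.0611 × 0.2740 ≈ 0.01674; observed = 36/2292 ≈ 0.01571.
Coefficient of coincidence = 0.01571/0.01674 ≈ 0.94; interference = 1 − 0.94 = 0.06.

0.06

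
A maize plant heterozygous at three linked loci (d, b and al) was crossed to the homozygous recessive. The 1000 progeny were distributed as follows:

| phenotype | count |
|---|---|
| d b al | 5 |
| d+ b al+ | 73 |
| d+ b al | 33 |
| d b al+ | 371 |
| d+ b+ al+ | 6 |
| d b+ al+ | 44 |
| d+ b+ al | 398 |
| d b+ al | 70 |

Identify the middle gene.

The two most frequent reciprocal classes, d b al+ and d+ b+ al, are the parental types, so the F1 was d b al+ / d+ b+ al.
The two rarest classes, d b al and d+ b+ al+, are the double crossovers. Comparing them with the parentals, only the al allele has switched, so al is the middle locus and the order is d – al – b.

al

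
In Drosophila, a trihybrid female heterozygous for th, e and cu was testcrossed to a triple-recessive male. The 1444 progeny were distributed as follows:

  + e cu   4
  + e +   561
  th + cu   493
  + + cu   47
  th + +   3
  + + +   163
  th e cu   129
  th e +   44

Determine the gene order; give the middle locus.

cu

The two most frequent reciprocal classes, + e + and th + cu, are the parental types, so the F1 was + e + / th + cu.
The two rarest classes, + e cu and th + +, are the double crossovers. Comparing them with the parentals, only the cu allele has switched, so cu is the middle locus and the order is th – cu – e.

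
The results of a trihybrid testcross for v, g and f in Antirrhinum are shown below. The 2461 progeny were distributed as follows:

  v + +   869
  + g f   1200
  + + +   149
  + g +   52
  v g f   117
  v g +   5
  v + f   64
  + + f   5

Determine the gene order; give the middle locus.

g

The two most frequent reciprocal classes, + g f and v + +, are the parental types, so the F1 was + g f / v + +.
The two rarest classes, + + f and v g +, are the double crossovers. Comparing them with the parentals, only the g allele has switched, so g is the middle locus and the order is f – g – v.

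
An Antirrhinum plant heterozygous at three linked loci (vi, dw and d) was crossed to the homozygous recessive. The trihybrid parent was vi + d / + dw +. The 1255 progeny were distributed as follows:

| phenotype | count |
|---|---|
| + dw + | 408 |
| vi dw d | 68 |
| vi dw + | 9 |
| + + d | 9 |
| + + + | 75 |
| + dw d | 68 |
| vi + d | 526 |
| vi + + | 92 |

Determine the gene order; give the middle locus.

The two rarest classes, + + d and vi dw +, are the double crossovers. Comparing them with the parentals, only the vi allele has switched, so vi is the middle locus and the order is dw – vi – d.

vi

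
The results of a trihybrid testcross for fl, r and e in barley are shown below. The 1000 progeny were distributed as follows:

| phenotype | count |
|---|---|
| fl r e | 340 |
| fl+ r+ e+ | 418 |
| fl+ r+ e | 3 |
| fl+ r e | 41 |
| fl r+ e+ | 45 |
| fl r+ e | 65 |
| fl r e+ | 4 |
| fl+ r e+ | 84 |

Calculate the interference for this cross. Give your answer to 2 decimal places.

The two most frequent reciprocal classes, fl+ r+ e+ and fl r e, are the parental types, so the F1 was fl+ r+ e+ / fl r e.
The two rarest classes, fl+ r+ e and fl r e+, are the double crossovers. Comparing them with the parentals, only the e allele has switched, so e is the middle locus and the order is fl – e – r.
fl–e: (86 + 7)/1000 = 0.0930; e–r: (149 + 7)/1000 = 0.1560.
Expected DCO frequency = 0.0930 × 0.1560 ≈ 0.01451; observed = 7/1000 ≈ 0.00700.
Coefficient of coincidence = 0.00700/0.01451 ≈ 0.48; interference = 1 − 0.48 = 0.52.

0.52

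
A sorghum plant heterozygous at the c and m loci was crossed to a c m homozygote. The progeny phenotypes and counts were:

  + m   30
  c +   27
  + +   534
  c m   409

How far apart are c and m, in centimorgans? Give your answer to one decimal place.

The two most frequent classes, + + (534) and c m (409), are the parental types, so the F1 was + + / c m.
The recombinant classes are + m and c +: 30 + 27 = 57.
Recombination frequency = 57/1000 = 0.0570 ≈ 5.7%, i.e. 5.7 centimorgans.

5.7 centimorgans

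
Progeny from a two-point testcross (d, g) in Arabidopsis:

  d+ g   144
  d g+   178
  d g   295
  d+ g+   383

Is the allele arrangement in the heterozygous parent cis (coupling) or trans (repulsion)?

cis

The two most frequent classes are d+ g+ (383) and d g (295); these are the parental (non-recombinant) types.
So the F1 carried d+ g+ on one chromosome and d g on the other — the recessive alleles are on the same chromosome (cis / coupling).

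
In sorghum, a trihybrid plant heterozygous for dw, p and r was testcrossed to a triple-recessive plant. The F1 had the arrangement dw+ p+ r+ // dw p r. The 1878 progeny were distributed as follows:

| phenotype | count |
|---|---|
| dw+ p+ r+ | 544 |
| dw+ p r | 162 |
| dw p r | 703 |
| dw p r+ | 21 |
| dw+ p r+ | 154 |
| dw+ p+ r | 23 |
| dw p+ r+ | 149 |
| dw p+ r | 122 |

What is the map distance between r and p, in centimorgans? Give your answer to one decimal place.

17.0 centimorgans

The two rarest classes, dw+ p+ r and dw p r+, are the double crossovers. Comparing them with the parentals, only the r allele has switched, so r is the middle locus and the order is dw – r – p.
Crossovers in the r–p interval produce the single-crossover classes dw+ p r+ and dw p+ r (154 + 122 = 276) plus the double crossovers (44).
RF(r–p) = (276 + 44) / 1878 = 320/1878 = 0.1704 → 17.0 centimorgans.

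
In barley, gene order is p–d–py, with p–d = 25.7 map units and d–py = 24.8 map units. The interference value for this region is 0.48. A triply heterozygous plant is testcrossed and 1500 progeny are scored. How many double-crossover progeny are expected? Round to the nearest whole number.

50

Map distances give recombination frequencies of 0.257 and 0.248 for the two intervals.
With interference 0.48 (so coincidence = 0.52), expected double-crossover frequency = 0.257 × 0.248 × 0.52 = 0.03314.
Expected number = 0.03314 × 1500 = 49.71 ≈ 50.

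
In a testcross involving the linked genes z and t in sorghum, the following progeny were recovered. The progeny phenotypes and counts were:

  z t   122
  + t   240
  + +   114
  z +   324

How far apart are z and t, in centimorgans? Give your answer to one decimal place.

29.5 centimorgans

The two most frequent classes, + t (240) and z + (324), are the parental types, so the F1 was + t / z +.
The recombinant classes are + + and z t: 114 + 122 = 236.
Recombination frequency = 236/800 = 0.2950 ≈ 29.5%, i.e. 29.5 centimorgans.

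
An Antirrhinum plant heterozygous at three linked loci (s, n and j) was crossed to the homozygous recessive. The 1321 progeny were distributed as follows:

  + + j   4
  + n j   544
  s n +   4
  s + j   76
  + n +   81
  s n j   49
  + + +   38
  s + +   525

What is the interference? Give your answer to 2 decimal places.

The two most frequent reciprocal classes, s + + and + n j, are the parental types, so the F1 was s + + / + n j.
The two rarest classes, s n + and + + j, are the double crossovers. Comparing them with the parentals, only the n allele has switched, so n is the middle locus and the order is s – n – j.
s–n: (87 + 8)/1321 = 0.0719; n–j: (157 + 8)/1321 = 0.1249.
Expected DCO frequency = 0.0719 × 0.1249 ≈ 0.00898; observed = 8/1321 ≈ 0.00606.
Coefficient of coincidence = 0.00606/0.00898 ≈ 0.67; interference = 1 − 0.67 = 0.33.

0.33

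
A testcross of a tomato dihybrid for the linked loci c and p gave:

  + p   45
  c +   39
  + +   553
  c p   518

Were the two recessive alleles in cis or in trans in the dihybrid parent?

The two most frequent classes are + + (553) and c p (518); these are the parental (non-recombinant) types.
So the F1 carried + + on one chromosome and c p on the other — the recessive alleles are on the same chromosome (cis / coupling).

cis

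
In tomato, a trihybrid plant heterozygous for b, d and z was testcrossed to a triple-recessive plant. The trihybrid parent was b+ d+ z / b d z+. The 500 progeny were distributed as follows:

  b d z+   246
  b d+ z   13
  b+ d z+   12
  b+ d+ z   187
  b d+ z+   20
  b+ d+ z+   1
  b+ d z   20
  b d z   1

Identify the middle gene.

The two rarest classes, b+ d+ z+ and b d z, are the double crossovers. Comparing them with the parentals, only the z allele has switched, so z is the middle locus and the order is b – z – d.

z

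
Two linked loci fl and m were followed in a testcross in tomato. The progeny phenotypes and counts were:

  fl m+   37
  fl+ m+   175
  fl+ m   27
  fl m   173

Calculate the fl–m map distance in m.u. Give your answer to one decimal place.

The two most frequent classes, fl+ m+ (175) and fl m (173), are the parental types, so the F1 was fl+ m+ / fl m.
The recombinant classes are fl+ m and fl m+: 27 + 37 = 64.
Recombination frequency = 64/412 = 0.1553 ≈ 15.5%, i.e. 15.5 m.u.

15.5 m.u.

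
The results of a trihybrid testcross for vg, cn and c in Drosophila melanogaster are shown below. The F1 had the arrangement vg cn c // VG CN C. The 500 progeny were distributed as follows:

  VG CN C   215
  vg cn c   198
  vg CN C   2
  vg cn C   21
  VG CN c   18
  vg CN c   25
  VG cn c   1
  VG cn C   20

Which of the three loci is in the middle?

vg

The two rarest classes, VG cn c and vg CN C, are the double crossovers. Comparing them with the parentals, only the vg allele has switched, so vg is the middle locus and the order is c – vg – cn.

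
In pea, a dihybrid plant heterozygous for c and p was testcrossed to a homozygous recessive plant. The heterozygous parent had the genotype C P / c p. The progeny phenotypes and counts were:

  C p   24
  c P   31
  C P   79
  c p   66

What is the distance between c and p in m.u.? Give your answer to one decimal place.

27.5 m.u.

The recombinant classes are C p and c P: 24 + 31 = 55.
Recombination frequency = 55/200 = 0.2750 ≈ 27.5%, i.e. 27.5 m.u.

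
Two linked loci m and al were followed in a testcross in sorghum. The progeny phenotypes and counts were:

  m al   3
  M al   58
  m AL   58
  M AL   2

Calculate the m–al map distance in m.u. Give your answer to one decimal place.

The two most frequent classes, M al (58) and m AL (58), are the parental types, so the F1 was M al / m AL.
The recombinant classes are M AL and m al: 2 + 3 = 5.
Recombination frequency = 5/121 = 0.0413 ≈ 4.1%, i.e. 4.1 m.u.

4.1 m.u.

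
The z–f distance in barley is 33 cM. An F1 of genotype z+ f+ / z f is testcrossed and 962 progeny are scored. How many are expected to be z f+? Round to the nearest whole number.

159

A map distance of 33 cM corresponds to a recombination frequency of 0.330.
The F1 is z+ f+ / z f, so z f+ is a recombinant gamete class with expected frequency r/2 = 0.330/2 = 0.1650.
Expected number = 0.1650 × 962 = 158.73 ≈ 159.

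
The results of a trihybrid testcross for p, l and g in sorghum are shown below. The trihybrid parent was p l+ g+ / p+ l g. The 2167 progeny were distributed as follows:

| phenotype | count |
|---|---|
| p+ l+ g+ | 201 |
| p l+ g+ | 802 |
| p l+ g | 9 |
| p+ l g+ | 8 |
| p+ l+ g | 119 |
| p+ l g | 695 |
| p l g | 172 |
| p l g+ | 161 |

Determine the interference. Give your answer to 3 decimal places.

0.682

The two rarest classes, p l+ g and p+ l g+, are the double crossovers. Comparing them with the parentals, only the g allele has switched, so g is the middle locus and the order is p – g – l.
p–g: (373 + 17)/2167 = 0.1800; g–l: (280 + 17)/2167 = 0.1371.
Expected DCO frequency = 0.1800 × 0.1371 ≈ 0.02468; observed = 17/2167 ≈ 0.00784.
Coefficient of coincidence = 0.00784/0.02468 ≈ 0.318; interference = 1 − 0.318 = 0.682.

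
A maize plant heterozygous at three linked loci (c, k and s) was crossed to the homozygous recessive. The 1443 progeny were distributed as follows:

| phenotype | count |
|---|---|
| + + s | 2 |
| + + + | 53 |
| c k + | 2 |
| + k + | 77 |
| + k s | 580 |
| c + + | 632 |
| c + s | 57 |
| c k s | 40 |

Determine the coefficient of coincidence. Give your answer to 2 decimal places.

0.43

The two most frequent reciprocal classes, c + + and + k s, are the parental types, so the F1 was c + + / + k s.
The two rarest classes, c k + and + + s, are the double crossovers. Comparing them with the parentals, only the k allele has switched, so k is the middle locus and the order is c – k – s.
c–k: (93 + 4)/1443 = 0.0672; k–s: (134 + 4)/1443 = 0.0956.
Expected DCO frequency = 0.0672 × 0.0956 ≈ 0.00642; observed = 4/1443 ≈ 0.00277.
Coefficient of coincidence = 0.00277/0.00642 ≈ 0.43.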